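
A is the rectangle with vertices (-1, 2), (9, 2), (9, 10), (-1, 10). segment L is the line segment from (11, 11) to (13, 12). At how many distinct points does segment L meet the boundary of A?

0

The segment lies entirely outside A and never meets its boundary.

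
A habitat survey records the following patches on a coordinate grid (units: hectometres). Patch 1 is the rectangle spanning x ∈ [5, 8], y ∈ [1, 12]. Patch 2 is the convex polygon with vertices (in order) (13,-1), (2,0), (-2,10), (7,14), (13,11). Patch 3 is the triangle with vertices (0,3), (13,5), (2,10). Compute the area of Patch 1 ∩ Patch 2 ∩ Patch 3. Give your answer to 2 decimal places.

11.86

The intersection is the polygon with vertices (5,8.636), (8,7.273), (8,4.231), (5,3.769).
By the shoelace formula its area is 11.86.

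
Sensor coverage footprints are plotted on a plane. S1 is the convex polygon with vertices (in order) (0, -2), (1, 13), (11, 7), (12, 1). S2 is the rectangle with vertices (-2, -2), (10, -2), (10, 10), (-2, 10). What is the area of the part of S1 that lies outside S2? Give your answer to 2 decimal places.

17.60

|S1| = 115.5, |S1∩S2| = 97.9.
|S1 ∖ S2| = |S1| − |S1∩S2| = 115.5 − 97.9 = 17.60.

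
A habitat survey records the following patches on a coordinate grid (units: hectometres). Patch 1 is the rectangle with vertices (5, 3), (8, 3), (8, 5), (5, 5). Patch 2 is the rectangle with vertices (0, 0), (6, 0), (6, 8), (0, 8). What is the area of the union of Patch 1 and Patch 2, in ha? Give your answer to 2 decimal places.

52.00

By inclusion–exclusion:
Individual areas: |Patch 1| = 6, |Patch 2| = 48.
|Patch 1∩Patch 2|: x∈[5,6], y∈[3,5] → 1·2 = 2.
|Patch 1 ∪ Patch 2| = 54 − 2 = 52.00.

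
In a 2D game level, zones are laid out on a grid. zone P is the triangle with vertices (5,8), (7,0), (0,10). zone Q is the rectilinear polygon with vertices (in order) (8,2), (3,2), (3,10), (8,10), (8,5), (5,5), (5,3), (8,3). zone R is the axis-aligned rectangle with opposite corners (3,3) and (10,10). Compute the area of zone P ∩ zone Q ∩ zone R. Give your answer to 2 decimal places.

9.35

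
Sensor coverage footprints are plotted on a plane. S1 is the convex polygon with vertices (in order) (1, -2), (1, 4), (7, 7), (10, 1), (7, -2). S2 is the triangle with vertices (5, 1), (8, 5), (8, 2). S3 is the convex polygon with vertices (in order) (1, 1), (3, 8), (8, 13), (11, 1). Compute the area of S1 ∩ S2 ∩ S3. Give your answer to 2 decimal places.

The intersection is the polygon with vertices (8,2), (5,1), (8,5).
By the shoelace formula its area is 4.50.

4.50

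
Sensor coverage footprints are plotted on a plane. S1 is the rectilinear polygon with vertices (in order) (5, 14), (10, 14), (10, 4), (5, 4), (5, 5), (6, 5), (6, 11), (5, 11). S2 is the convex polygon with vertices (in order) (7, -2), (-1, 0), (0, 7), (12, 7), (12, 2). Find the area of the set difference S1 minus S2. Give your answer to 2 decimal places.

31.00

|S1| = 44, |S1∩S2| = 13.
|S1 ∖ S2| = |S1| − |S1∩S2| = 44 − 13 = 31.00.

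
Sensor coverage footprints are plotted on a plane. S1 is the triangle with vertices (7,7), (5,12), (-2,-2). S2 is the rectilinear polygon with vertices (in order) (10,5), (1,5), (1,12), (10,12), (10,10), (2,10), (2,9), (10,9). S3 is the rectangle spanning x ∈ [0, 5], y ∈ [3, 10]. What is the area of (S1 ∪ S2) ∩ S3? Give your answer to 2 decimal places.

24.25

|S1 ∪ S2| = 69.5.
|(S1 ∪ S2) ∩ S3| = 24.25.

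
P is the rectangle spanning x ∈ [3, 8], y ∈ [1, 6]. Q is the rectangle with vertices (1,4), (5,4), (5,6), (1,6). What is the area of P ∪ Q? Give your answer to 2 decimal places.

By inclusion–exclusion:
Individual areas: |P| = 25, |Q| = 8.
|P∩Q|: x∈[3,5], y∈[4,6] → 2·2 = 4.
|P ∪ Q| = 33 − 4 = 29.00.

29.00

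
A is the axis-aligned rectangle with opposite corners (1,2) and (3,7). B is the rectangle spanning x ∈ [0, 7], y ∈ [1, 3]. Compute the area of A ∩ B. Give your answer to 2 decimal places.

|A∩B|: x∈[1,3], y∈[2,3] → 2·1 = 2.

2.00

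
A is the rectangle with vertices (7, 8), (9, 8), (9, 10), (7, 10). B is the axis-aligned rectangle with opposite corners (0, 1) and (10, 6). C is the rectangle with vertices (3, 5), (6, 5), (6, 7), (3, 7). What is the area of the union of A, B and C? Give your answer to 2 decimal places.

57.00

By inclusion–exclusion:
Individual areas: |A| = 4, |B| = 50, |C| = 6.
|A∩B| = 0 (no overlap).
|A∩C| = 0 (no overlap).
|B∩C|: x∈[3,6], y∈[5,6] → 3·1 = 3.
|A∩B∩C| = 0.
|A ∪ B ∪ C| = 60 − 3 + 0 = 57.00.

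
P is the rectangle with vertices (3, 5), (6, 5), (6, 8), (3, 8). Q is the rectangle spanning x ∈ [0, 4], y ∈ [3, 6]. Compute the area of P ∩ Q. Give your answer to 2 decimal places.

|P∩Q|: x∈[3,4], y∈[5,6] → 1·1 = 1.

1.00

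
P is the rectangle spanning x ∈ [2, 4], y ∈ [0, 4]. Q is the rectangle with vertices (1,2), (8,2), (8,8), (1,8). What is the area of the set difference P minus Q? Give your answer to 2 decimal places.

|P∩Q|: x∈[2,4], y∈[2,4] → 2·2 = 4.
|P| = 8.
|P ∖ Q| = |P| − |P∩Q| = 8 − 4 = 4.00.

4.00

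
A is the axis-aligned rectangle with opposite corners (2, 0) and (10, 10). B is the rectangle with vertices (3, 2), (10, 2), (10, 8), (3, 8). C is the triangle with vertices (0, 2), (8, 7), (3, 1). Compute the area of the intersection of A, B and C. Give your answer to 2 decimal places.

The intersection is the polygon with vertices (3,2), (3,3.875), (8,7), (3.833,2).
By the shoelace formula its area is 6.77.

6.77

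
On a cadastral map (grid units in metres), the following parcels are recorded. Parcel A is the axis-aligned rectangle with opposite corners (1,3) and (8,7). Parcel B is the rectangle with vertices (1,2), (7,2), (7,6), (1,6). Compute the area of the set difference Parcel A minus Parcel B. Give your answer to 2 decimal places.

10.00

|Parcel A∩Parcel B|: x∈[1,7], y∈[3,6] → 6·3 = 18.
|Parcel A| = 28.
|Parcel A ∖ Parcel B| = |Parcel A| − |Parcel A∩Parcel B| = 28 − 18 = 10.00.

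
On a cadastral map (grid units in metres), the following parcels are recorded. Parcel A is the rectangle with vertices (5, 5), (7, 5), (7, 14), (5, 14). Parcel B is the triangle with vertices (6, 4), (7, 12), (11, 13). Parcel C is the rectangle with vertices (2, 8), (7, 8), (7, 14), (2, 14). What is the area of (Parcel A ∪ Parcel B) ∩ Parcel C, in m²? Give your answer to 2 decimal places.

12.00

The region (Parcel A ∪ Parcel B) ∩ Parcel C is the polygon with vertices (5,14), (7,14), (7,12), (7,8), (5,8).
By the shoelace formula its area is 12.00.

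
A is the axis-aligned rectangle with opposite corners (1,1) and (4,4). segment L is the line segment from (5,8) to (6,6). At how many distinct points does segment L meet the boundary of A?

0

The segment lies entirely outside A and never meets its boundary.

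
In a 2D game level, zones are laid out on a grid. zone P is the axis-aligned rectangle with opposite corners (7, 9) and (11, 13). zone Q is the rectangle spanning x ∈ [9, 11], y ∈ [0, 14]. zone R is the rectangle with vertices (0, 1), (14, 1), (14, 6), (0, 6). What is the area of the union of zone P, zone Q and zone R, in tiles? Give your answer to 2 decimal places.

By inclusion–exclusion:
Individual areas: |zone P| = 16, |zone Q| = 28, |zone R| = 70.
|zone P∩zone Q|: x∈[9,11], y∈[9,13] → 2·4 = 8.
|zone P∩zone R| = 0 (no overlap).
|zone Q∩zone R|: x∈[9,11], y∈[1,6] → 2·5 = 10.
|zone P∩zone Q∩zone R| = 0.
|zone P ∪ zone Q ∪ zone R| = 114 − 18 + 0 = 96.00.

96.00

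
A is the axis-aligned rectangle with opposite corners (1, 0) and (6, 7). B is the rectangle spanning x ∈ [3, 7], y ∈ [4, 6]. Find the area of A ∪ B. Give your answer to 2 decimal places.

By inclusion–exclusion:
Individual areas: |A| = 35, |B| = 8.
|A∩B|: x∈[3,6], y∈[4,6] → 3·2 = 6.
|A ∪ B| = 43 − 6 = 37.00.

37.00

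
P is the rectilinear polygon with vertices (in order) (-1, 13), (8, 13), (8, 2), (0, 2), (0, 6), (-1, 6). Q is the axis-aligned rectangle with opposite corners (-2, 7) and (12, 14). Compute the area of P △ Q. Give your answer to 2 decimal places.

85.00

|P| = 95, |Q| = 98, |P∩Q| = 54.
|P △ Q| = |P| + |Q| − 2·|P∩Q| = 95 + 98 − 108 = 85.00.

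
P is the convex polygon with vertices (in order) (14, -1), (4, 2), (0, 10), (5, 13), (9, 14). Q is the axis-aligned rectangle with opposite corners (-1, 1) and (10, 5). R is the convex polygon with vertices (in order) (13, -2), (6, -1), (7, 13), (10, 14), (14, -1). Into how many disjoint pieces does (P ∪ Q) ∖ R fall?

(P ∪ Q) ∖ R is a single connected region.

1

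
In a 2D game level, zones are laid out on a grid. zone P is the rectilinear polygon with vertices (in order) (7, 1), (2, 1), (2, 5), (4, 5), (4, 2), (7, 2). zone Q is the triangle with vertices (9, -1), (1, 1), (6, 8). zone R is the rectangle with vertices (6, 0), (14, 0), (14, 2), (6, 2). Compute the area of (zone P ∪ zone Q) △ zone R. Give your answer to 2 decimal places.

42.08

|zone P ∪ zone Q| = 35.4143.
|(zone P ∪ zone Q) ∩ zone R| = 4.6667.
|(zone P ∪ zone Q) △ zone R| = 35.4143 + 16 − 9.3333 = 42.08.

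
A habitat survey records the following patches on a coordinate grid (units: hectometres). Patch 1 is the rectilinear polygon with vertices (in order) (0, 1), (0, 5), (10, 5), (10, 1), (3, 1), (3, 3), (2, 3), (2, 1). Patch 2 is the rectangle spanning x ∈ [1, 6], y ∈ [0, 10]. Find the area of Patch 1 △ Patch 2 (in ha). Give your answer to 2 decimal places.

|Patch 1| = 38, |Patch 2| = 50, |Patch 1∩Patch 2| = 18.
|Patch 1 △ Patch 2| = |Patch 1| + |Patch 2| − 2·|Patch 1∩Patch 2| = 38 + 50 − 36 = 52.00.

52.00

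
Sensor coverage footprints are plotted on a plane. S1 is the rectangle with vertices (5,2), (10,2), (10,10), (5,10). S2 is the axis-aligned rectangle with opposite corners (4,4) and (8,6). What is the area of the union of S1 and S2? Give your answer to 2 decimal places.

42.00

By inclusion–exclusion:
Individual areas: |S1| = 40, |S2| = 8.
|S1∩S2|: x∈[5,8], y∈[4,6] → 3·2 = 6.
|S1 ∪ S2| = 48 − 6 = 42.00.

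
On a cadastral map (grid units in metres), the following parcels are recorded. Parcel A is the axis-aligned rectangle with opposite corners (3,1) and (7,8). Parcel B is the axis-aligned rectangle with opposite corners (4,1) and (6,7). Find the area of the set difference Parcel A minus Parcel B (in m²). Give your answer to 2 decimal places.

|Parcel A∩Parcel B|: x∈[4,6], y∈[1,7] → 2·6 = 12.
|Parcel A| = 28.
|Parcel A ∖ Parcel B| = |Parcel A| − |Parcel A∩Parcel B| = 28 − 12 = 16.00.

16.00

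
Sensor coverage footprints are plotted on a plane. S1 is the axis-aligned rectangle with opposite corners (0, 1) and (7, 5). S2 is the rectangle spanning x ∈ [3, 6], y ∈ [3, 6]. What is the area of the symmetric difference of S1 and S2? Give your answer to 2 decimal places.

|S1∩S2|: x∈[3,6], y∈[3,5] → 3·2 = 6.
|S1 △ S2| = |S1| + |S2| − 2·|S1∩S2| = 28 + 9 − 12 = 25.00.

25.00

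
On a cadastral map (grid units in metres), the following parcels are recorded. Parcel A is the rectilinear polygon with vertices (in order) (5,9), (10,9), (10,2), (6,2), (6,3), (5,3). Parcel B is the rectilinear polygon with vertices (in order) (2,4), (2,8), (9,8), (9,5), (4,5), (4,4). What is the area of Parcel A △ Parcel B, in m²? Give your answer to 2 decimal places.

33.00

|Parcel A| = 34, |Parcel B| = 23, |Parcel A∩Parcel B| = 12.
|Parcel A △ Parcel B| = |Parcel A| + |Parcel B| − 2·|Parcel A∩Parcel B| = 34 + 23 − 24 = 33.00.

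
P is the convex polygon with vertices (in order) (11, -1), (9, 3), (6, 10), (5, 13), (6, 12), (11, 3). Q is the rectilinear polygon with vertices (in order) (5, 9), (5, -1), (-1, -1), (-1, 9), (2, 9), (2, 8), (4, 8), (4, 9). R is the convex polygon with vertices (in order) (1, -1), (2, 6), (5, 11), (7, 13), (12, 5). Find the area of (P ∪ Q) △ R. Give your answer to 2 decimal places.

|P ∪ Q| = 75.
|(P ∪ Q) ∩ R| = 37.0462.
|(P ∪ Q) △ R| = 75 + 75 − 74.0925 = 75.91.

75.91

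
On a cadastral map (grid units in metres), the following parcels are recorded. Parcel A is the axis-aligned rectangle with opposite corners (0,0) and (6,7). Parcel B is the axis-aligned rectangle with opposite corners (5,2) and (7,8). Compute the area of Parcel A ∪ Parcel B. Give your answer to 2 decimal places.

By inclusion–exclusion:
Individual areas: |Parcel A| = 42, |Parcel B| = 12.
|Parcel A∩Parcel B|: x∈[5,6], y∈[2,7] → 1·5 = 5.
|Parcel A ∪ Parcel B| = 54 − 5 = 49.00.

49.00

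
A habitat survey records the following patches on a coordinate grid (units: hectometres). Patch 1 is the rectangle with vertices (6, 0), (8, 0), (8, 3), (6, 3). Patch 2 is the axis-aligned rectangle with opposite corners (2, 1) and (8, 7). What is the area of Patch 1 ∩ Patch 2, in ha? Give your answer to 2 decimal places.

|Patch 1∩Patch 2|: x∈[6,8], y∈[1,3] → 2·2 = 4.

4.00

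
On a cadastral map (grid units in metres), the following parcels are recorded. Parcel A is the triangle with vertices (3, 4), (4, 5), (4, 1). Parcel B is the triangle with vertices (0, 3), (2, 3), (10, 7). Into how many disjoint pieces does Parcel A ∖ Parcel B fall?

2

Parcel A ∖ Parcel B splits into 2 disjoint pieces (area 0.1333, area 1.2857).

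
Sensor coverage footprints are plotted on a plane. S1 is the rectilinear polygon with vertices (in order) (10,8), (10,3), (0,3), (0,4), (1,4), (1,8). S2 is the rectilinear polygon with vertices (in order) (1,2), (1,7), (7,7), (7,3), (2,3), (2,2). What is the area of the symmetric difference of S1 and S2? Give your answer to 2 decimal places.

23.00

|S1| = 46, |S2| = 25, |S1∩S2| = 24.
|S1 △ S2| = |S1| + |S2| − 2·|S1∩S2| = 46 + 25 − 48 = 23.00.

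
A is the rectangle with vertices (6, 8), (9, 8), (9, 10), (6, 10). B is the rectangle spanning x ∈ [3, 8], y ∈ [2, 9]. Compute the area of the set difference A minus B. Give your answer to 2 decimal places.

|A∩B|: x∈[6,8], y∈[8,9] → 2·1 = 2.
|A| = 6.
|A ∖ B| = |A| − |A∩B| = 6 − 2 = 4.00.

4.00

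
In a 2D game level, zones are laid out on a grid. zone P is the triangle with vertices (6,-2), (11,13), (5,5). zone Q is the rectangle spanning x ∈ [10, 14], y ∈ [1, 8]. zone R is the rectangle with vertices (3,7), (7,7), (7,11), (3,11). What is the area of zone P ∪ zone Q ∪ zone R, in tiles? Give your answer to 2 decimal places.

68.83

By inclusion–exclusion:
Individual areas: |zone P| = 25, |zone Q| = 28, |zone R| = 16.
|zone P∩zone Q| = 0.
|zone P∩zone R| = 0.1667.
|zone Q∩zone R| = 0 (no overlap).
|zone P∩zone Q∩zone R| = 0.
|zone P ∪ zone Q ∪ zone R| = 69 − 0.1667 + 0 = 68.83.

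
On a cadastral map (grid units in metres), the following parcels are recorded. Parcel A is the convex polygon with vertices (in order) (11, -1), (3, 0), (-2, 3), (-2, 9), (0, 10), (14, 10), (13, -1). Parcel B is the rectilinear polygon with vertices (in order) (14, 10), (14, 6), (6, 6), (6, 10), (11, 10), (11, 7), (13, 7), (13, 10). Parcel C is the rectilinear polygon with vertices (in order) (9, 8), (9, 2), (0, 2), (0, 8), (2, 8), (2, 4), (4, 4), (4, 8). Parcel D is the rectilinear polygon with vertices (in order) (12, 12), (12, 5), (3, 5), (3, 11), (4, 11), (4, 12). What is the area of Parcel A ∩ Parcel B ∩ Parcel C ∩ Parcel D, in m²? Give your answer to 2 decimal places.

The intersection is the polygon with vertices (6,8), (9,8), (9,6), (6,6).
By the shoelace formula its area is 6.00.

6.00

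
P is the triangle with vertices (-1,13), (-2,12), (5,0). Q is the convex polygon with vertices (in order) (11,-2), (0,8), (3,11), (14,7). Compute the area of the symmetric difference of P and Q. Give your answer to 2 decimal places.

|P| = 9.5, |Q| = 87, |P∩Q| = 1.7816.
|P △ Q| = |P| + |Q| − 2·|P∩Q| = 9.5 + 87 − 3.5632 = 92.94.

92.94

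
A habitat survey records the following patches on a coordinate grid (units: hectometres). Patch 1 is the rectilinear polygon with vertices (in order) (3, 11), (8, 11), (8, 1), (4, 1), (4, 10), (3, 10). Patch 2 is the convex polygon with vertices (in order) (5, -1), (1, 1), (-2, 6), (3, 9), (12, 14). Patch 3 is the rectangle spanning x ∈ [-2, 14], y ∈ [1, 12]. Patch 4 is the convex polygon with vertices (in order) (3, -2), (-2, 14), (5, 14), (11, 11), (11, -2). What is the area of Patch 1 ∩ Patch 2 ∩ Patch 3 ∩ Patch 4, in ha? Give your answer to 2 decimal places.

The intersection is the polygon with vertices (5.933,1), (4,1), (4,9.556), (6.6,11), (8,11), (8,5.429).
By the shoelace formula its area is 33.55.

33.55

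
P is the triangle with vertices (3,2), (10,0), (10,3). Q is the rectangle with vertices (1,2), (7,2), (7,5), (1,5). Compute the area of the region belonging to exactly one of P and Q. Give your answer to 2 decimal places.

26.21

|P| = 10.5, |Q| = 18, |P∩Q| = 1.1429.
|P △ Q| = |P| + |Q| − 2·|P∩Q| = 10.5 + 18 − 2.2857 = 26.21.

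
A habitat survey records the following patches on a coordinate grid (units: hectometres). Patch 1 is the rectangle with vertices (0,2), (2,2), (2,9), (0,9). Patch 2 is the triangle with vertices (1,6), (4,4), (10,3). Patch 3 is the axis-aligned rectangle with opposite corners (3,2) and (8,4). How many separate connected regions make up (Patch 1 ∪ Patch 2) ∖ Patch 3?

2

(Patch 1 ∪ Patch 2) ∖ Patch 3 splits into 2 disjoint pieces (area 16.8333, area 0.3333).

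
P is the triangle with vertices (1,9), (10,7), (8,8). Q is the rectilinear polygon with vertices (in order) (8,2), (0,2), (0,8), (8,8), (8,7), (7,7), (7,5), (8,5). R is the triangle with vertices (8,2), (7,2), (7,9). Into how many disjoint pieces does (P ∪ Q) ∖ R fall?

(P ∪ Q) ∖ R splits into 3 disjoint pieces (area 43.1786, area 1.3948, area 0.6429).

3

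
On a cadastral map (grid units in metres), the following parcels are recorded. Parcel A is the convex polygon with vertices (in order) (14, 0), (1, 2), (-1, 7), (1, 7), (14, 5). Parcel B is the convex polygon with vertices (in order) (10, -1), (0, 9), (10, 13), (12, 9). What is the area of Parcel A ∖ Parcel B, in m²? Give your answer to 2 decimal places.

|Parcel A| = 70, |Parcel A∩Parcel B| = 28.3107.
|Parcel A ∖ Parcel B| = |Parcel A| − |Parcel A∩Parcel B| = 70 − 28.3107 = 41.69.

41.69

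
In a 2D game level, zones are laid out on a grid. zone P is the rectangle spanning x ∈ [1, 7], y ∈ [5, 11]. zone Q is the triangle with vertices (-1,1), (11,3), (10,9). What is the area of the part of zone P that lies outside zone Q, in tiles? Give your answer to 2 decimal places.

33.73

|zone P| = 36, |zone P∩zone Q| = 2.2727.
|zone P ∖ zone Q| = |zone P| − |zone P∩zone Q| = 36 − 2.2727 = 33.73.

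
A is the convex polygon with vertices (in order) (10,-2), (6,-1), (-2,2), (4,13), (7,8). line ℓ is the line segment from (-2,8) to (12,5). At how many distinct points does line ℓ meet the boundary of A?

2

The segment meets the boundary at (7.618,5.939), (0.93,7.372).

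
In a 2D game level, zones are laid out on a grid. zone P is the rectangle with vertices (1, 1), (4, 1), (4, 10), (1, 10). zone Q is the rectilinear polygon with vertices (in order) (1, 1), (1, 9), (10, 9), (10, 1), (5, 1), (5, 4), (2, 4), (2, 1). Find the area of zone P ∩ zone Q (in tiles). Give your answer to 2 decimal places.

The intersection is the polygon with vertices (4,4), (2,4), (2,1), (1,1), (1,9), (4,9).
By the shoelace formula its area is 18.00.

18.00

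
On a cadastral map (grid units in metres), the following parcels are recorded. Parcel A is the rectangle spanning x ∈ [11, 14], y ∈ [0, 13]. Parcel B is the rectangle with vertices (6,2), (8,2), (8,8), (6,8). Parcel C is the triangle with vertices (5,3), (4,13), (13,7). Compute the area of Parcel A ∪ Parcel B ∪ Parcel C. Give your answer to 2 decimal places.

By inclusion–exclusion:
Individual areas: |Parcel A| = 39, |Parcel B| = 12, |Parcel C| = 42.
|Parcel A∩Parcel B| = 0 (no overlap).
|Parcel A∩Parcel C| = 2.3333.
|Parcel B∩Parcel C| = 8.
|Parcel A∩Parcel B∩Parcel C| = 0.
|Parcel A ∪ Parcel B ∪ Parcel C| = 93 − 10.3333 + 0 = 82.67.

82.67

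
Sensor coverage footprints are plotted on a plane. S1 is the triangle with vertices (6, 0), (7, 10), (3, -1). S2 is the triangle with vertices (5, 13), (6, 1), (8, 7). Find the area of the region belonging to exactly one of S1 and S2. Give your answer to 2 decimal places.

|S1| = 14.5, |S2| = 15, |S1∩S2| = 4.8141.
|S1 △ S2| = |S1| + |S2| − 2·|S1∩S2| = 14.5 + 15 − 9.6283 = 19.87.

19.87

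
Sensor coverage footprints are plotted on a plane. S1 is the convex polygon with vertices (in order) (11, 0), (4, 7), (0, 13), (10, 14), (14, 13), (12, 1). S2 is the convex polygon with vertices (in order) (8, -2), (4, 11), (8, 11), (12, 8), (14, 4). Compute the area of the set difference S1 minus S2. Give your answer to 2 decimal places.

|S1| = 110, |S1∩S2| = 55.1569.
|S1 ∖ S2| = |S1| − |S1∩S2| = 110 − 55.1569 = 54.84.

54.84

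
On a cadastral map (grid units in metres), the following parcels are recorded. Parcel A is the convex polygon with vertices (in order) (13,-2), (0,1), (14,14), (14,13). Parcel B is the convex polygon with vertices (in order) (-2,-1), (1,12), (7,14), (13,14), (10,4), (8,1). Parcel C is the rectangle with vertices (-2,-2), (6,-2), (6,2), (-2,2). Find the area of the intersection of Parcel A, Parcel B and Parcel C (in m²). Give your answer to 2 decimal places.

8.49

The intersection is the polygon with vertices (1.077,2), (6,2), (6,0.6), (3.714,0.143), (0,1).
By the shoelace formula its area is 8.49.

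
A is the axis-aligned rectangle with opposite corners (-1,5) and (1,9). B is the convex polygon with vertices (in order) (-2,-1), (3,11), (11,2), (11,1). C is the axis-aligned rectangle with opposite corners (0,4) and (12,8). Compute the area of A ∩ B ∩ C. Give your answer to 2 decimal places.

The intersection is the polygon with vertices (0.5,5), (1,6.2), (1,5).
By the shoelace formula its area is 0.30.

0.30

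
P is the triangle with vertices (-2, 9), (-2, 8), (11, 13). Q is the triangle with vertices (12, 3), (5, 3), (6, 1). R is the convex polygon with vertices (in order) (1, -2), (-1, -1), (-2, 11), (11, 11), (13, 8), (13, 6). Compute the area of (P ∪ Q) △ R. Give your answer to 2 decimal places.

|P ∪ Q| = 13.5.
|(P ∪ Q) ∩ R| = 8.0616.
|(P ∪ Q) △ R| = 13.5 + 136 − 16.1233 = 133.38.

133.38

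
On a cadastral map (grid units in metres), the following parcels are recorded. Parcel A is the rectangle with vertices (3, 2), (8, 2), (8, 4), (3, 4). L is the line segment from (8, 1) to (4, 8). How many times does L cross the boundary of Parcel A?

The segment meets the boundary at (6.286,4), (7.429,2).

2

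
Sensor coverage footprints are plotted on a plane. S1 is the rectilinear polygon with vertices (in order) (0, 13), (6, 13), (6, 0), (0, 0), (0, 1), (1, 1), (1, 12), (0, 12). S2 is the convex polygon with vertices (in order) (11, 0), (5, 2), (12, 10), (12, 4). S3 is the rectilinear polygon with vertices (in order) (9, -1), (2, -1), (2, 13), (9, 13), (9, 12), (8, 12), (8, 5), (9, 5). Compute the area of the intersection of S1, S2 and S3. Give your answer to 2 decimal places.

The intersection is the polygon with vertices (5,2), (6,3.143), (6,1.667).
By the shoelace formula its area is 0.74.

0.74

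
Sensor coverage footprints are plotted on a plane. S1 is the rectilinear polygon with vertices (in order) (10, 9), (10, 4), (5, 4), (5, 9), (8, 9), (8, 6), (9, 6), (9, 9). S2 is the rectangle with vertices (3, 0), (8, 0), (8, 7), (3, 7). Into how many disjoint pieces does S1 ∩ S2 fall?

S1 ∩ S2 is a single connected region.

1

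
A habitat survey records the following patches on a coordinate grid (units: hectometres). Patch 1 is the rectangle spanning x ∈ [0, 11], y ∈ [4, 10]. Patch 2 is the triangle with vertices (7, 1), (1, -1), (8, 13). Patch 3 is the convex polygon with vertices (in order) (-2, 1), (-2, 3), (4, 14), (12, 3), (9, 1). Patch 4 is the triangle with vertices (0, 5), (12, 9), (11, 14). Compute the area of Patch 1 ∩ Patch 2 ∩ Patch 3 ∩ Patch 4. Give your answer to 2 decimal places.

The intersection is the polygon with vertices (6.5,10), (6.909,10), (7.664,8.963), (7.543,7.514), (4.8,6.6).
By the shoelace formula its area is 5.00.

5.00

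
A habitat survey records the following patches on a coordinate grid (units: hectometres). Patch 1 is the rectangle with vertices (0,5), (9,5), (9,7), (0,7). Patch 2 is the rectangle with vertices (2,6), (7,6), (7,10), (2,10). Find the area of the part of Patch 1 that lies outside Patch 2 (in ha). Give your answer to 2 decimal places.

13.00

|Patch 1∩Patch 2|: x∈[2,7], y∈[6,7] → 5·1 = 5.
|Patch 1| = 18.
|Patch 1 ∖ Patch 2| = |Patch 1| − |Patch 1∩Patch 2| = 18 − 5 = 13.00.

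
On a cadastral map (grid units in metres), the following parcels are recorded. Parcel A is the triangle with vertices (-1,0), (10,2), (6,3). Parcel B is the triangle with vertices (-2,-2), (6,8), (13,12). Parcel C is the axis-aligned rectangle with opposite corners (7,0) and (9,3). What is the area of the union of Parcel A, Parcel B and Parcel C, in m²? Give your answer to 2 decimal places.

32.48

By inclusion–exclusion:
Individual areas: |Parcel A| = 9.5, |Parcel B| = 19, |Parcel C| = 6.
|Parcel A∩Parcel B| = 0.291.
|Parcel A∩Parcel C| = 1.7273.
|Parcel B∩Parcel C| = 0.
|Parcel A∩Parcel B∩Parcel C| = 0.
|Parcel A ∪ Parcel B ∪ Parcel C| = 34.5 − 2.0182 + 0 = 32.48.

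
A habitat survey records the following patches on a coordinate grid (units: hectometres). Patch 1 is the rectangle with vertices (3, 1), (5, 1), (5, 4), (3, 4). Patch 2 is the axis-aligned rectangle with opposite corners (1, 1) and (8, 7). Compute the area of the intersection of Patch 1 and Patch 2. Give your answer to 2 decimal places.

6.00

|Patch 1∩Patch 2|: x∈[3,5], y∈[1,4] → 2·3 = 6.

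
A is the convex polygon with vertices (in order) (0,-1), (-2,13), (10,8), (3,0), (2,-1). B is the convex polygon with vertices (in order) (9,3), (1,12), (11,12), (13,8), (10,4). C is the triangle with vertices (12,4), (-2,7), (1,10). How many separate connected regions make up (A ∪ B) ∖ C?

2

(A ∪ B) ∖ C splits into 2 disjoint pieces (area 63.1051, area 40.9921).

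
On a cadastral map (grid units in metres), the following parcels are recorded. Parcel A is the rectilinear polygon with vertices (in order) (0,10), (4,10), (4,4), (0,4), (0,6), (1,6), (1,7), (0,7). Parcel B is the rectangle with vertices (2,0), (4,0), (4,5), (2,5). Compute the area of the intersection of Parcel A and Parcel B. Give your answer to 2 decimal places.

2.00

The intersection is the polygon with vertices (4,4), (2,4), (2,5), (4,5).
By the shoelace formula its area is 2.00.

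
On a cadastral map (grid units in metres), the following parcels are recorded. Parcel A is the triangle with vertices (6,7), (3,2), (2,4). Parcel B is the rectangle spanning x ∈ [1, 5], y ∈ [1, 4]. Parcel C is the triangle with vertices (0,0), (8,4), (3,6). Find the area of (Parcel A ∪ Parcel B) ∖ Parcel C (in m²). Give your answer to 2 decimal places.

|Parcel A ∪ Parcel B| = 15.3.
|(Parcel A ∪ Parcel B) ∩ Parcel C| = 11.1166.
|(Parcel A ∪ Parcel B) ∖ Parcel C| = 15.3 − 11.1166 = 4.18.

4.18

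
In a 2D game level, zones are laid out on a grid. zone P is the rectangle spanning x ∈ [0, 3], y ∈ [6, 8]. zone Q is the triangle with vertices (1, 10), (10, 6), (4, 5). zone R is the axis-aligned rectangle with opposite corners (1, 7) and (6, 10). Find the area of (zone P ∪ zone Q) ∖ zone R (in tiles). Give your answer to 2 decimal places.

13.72

|zone P ∪ zone Q| = 21.9667.
|(zone P ∪ zone Q) ∩ zone R| = 8.2444.
|(zone P ∪ zone Q) ∖ zone R| = 21.9667 − 8.2444 = 13.72.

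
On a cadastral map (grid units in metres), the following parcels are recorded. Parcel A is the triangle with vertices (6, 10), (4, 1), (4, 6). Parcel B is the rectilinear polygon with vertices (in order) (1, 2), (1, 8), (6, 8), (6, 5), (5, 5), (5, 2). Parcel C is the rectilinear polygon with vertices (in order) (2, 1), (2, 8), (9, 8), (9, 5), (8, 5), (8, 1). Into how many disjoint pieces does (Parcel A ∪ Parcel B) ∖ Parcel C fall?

2

(Parcel A ∪ Parcel B) ∖ Parcel C splits into 2 disjoint pieces (area 6, area 0.5556).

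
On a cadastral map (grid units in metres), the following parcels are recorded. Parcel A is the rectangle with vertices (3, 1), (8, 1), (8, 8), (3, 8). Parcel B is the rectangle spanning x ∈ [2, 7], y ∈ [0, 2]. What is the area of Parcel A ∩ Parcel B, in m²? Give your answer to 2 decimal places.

4.00

|Parcel A∩Parcel B|: x∈[3,7], y∈[1,2] → 4·1 = 4.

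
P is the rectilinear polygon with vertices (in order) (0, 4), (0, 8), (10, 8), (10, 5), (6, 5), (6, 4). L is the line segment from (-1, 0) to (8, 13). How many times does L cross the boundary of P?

The segment meets the boundary at (1.769,4), (4.538,8).

2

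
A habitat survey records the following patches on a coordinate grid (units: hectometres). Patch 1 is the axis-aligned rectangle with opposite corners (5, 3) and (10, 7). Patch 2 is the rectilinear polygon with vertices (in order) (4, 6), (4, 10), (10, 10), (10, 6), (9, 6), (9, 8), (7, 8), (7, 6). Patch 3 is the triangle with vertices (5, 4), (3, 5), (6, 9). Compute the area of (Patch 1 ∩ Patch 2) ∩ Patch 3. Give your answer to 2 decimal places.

0.50

The region (Patch 1 ∩ Patch 2) ∩ Patch 3 is the polygon with vertices (5.6,7), (5.4,6), (5,6), (5,7).
By the shoelace formula its area is 0.50.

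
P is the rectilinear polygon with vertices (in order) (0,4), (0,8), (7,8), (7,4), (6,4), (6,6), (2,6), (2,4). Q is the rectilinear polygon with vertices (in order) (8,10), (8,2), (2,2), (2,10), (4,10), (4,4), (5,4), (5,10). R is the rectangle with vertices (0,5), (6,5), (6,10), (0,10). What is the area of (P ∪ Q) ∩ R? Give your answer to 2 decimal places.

|P ∪ Q| = 52.
|(P ∪ Q) ∩ R| = 23.00.

23.00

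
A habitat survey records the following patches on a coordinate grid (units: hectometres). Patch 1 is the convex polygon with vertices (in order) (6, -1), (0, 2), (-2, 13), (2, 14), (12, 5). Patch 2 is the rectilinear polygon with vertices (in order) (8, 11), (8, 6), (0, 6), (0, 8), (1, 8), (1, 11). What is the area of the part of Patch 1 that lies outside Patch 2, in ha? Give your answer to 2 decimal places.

85.20

|Patch 1| = 119, |Patch 1∩Patch 2| = 33.8.
|Patch 1 ∖ Patch 2| = |Patch 1| − |Patch 1∩Patch 2| = 119 − 33.8 = 85.20.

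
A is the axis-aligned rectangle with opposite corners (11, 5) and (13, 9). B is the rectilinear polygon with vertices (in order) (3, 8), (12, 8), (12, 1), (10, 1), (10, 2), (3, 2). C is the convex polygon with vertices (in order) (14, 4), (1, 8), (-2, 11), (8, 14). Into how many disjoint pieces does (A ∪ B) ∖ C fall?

(A ∪ B) ∖ C splits into 2 disjoint pieces (area 3.3333, area 38).

2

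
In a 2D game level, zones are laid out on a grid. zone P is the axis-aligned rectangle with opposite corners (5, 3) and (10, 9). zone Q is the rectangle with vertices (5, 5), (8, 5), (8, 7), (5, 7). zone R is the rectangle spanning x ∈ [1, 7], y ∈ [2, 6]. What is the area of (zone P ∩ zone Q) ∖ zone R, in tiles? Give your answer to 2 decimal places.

|zone P ∩ zone Q| = 6.
|(zone P ∩ zone Q) ∩ zone R| = 2.
|(zone P ∩ zone Q) ∖ zone R| = 6 − 2 = 4.00.

4.00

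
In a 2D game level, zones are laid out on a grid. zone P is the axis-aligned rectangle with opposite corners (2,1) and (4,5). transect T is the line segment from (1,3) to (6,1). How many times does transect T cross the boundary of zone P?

The segment meets the boundary at (4,1.8), (2,2.6).

2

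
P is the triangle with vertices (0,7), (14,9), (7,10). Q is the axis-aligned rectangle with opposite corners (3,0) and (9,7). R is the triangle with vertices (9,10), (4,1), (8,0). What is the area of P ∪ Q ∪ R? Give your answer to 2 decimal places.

By inclusion–exclusion:
Individual areas: |P| = 14, |Q| = 42, |R| = 20.5.
|P∩Q| = 0.
|P∩R| = 0.7206.
|Q∩R| = 18.45.
|P∩Q∩R| = 0.
|P ∪ Q ∪ R| = 76.5 − 19.1706 + 0 = 57.33.

57.33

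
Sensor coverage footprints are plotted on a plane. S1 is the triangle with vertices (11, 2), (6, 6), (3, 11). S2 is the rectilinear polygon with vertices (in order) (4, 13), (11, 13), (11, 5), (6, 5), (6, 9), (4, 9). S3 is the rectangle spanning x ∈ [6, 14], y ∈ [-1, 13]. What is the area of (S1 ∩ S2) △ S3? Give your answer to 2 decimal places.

|S1 ∩ S2| = 2.7444.
|(S1 ∩ S2) ∩ S3| = 2.4375.
|(S1 ∩ S2) △ S3| = 2.7444 + 112 − 4.875 = 109.87.

109.87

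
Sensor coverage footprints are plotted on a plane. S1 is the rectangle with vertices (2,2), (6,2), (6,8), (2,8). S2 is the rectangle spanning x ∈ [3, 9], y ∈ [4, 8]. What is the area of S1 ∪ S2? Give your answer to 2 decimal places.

36.00

By inclusion–exclusion:
Individual areas: |S1| = 24, |S2| = 24.
|S1∩S2|: x∈[3,6], y∈[4,8] → 3·4 = 12.
|S1 ∪ S2| = 48 − 12 = 36.00.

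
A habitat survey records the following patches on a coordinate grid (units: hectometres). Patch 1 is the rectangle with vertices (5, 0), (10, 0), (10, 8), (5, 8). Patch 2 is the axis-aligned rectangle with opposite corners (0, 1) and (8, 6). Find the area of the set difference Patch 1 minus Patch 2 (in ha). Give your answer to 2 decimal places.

|Patch 1∩Patch 2|: x∈[5,8], y∈[1,6] → 3·5 = 15.
|Patch 1| = 40.
|Patch 1 ∖ Patch 2| = |Patch 1| − |Patch 1∩Patch 2| = 40 − 15 = 25.00.

25.00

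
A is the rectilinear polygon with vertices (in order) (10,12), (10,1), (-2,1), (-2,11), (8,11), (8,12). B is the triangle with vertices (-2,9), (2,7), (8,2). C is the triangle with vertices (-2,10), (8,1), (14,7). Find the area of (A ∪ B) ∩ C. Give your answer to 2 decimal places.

The region (A ∪ B) ∩ C is the polygon with vertices (10,3), (8,1), (-2,10), (10,7.75).
By the shoelace formula its area is 47.50.

47.50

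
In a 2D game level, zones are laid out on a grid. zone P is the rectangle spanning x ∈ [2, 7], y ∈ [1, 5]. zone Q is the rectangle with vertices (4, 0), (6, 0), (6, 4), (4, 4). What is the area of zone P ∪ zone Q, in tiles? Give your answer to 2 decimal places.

By inclusion–exclusion:
Individual areas: |zone P| = 20, |zone Q| = 8.
|zone P∩zone Q|: x∈[4,6], y∈[1,4] → 2·3 = 6.
|zone P ∪ zone Q| = 28 − 6 = 22.00.

22.00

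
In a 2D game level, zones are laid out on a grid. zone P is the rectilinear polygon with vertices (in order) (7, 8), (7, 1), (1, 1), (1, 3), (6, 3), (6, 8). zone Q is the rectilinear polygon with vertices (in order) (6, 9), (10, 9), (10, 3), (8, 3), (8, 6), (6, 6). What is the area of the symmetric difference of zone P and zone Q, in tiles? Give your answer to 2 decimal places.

31.00

|zone P| = 17, |zone Q| = 18, |zone P∩zone Q| = 2.
|zone P △ zone Q| = |zone P| + |zone Q| − 2·|zone P∩zone Q| = 17 + 18 − 4 = 31.00.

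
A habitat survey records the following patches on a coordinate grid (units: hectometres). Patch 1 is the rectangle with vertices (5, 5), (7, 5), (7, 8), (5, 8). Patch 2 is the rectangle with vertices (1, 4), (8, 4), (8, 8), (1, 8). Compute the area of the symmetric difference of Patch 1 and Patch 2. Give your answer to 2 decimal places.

22.00

|Patch 1∩Patch 2|: x∈[5,7], y∈[5,8] → 2·3 = 6.
|Patch 1 △ Patch 2| = |Patch 1| + |Patch 2| − 2·|Patch 1∩Patch 2| = 6 + 28 − 12 = 22.00.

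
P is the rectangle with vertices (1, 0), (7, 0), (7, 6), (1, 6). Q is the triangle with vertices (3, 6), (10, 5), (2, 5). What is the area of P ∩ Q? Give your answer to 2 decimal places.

The intersection is the polygon with vertices (7,5), (2,5), (3,6), (7,5.429).
By the shoelace formula its area is 3.36.

3.36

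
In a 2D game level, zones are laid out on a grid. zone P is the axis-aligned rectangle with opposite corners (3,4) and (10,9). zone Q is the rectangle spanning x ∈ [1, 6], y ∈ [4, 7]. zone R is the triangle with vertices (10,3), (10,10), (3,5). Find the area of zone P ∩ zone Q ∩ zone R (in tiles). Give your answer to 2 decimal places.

The intersection is the polygon with vertices (6,7), (6,4.143), (3,5), (5.8,7).
By the shoelace formula its area is 4.49.

4.49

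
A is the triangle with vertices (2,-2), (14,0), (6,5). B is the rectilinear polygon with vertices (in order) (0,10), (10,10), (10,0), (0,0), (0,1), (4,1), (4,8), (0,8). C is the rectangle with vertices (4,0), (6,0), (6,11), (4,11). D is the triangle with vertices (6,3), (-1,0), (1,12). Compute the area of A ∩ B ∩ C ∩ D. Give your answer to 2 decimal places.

The intersection is the polygon with vertices (5.437,4.014), (6,3), (4.487,2.351).
By the shoelace formula its area is 0.95.

0.95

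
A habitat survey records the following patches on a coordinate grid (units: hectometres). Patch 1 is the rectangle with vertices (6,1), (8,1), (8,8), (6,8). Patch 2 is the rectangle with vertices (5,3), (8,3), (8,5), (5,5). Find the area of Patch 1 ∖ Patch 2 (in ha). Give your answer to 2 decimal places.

10.00

|Patch 1∩Patch 2|: x∈[6,8], y∈[3,5] → 2·2 = 4.
|Patch 1| = 14.
|Patch 1 ∖ Patch 2| = |Patch 1| − |Patch 1∩Patch 2| = 14 − 4 = 10.00.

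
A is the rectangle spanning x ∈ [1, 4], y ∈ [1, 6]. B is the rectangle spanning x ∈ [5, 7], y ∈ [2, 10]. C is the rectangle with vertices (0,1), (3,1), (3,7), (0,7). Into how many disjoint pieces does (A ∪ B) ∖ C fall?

2

(A ∪ B) ∖ C splits into 2 disjoint pieces (area 5, area 16).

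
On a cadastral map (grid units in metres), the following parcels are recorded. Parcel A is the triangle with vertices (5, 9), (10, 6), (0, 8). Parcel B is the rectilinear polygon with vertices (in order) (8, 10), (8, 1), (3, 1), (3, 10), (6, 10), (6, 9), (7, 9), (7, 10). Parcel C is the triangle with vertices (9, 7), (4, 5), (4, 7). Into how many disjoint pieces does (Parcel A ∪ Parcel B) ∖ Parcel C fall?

(Parcel A ∪ Parcel B) ∖ Parcel C is a single connected region.

1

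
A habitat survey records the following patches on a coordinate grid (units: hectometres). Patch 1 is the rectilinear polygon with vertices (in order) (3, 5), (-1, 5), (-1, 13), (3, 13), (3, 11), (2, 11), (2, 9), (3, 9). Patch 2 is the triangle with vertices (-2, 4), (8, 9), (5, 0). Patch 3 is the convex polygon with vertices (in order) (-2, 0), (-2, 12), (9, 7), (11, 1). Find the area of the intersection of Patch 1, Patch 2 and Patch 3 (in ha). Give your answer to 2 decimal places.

2.25

The intersection is the polygon with vertices (3,6.5), (3,5), (0,5).
By the shoelace formula its area is 2.25.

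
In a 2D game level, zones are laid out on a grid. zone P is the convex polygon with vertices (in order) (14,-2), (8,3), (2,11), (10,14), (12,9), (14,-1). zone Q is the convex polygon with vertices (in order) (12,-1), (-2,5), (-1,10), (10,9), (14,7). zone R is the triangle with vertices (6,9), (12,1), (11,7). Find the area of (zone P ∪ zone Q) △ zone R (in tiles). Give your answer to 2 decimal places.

131.37

|zone P ∪ zone Q| = 145.3739.
|(zone P ∪ zone Q) ∩ zone R| = 14.
|(zone P ∪ zone Q) △ zone R| = 145.3739 + 14 − 28 = 131.37.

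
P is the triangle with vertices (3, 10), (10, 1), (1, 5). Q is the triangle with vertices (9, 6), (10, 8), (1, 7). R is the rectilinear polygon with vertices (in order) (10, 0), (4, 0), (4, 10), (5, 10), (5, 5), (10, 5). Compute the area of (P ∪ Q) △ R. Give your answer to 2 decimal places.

|P ∪ Q| = 32.8151.
|(P ∪ Q) ∩ R| = 12.8493.
|(P ∪ Q) △ R| = 32.8151 + 35 − 25.6986 = 42.12.

42.12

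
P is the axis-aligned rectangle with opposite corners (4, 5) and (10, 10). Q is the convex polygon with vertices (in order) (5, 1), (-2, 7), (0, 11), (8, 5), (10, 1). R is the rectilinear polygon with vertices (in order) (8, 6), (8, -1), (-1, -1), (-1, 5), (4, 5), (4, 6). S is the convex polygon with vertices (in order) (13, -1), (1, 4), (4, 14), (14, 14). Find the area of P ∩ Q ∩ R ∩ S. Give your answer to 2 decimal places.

The intersection is the polygon with vertices (6.667,6), (8,5), (4,5), (4,6).
By the shoelace formula its area is 3.33.

3.33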